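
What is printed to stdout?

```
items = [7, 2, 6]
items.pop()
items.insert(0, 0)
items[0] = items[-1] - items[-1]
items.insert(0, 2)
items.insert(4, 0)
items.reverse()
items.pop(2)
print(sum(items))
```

4

pop() removes 6 → [7, 2]
insert 0 at 0 → [0, 7, 2]
items[0] = items[-1]-items[-1] = 2-2 = 0 → [0, 7, 2]
insert 2 at 0 → [2, 0, 7, 2]
insert 0 at 4 → [2, 0, 7, 2, 0]
reverse → [0, 2, 7, 0, 2]
pop(2) removes 7 → [0, 2, 0, 2]
sum = 4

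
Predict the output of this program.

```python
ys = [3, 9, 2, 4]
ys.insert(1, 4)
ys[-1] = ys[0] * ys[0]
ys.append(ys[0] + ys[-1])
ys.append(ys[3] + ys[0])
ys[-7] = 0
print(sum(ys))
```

41

insert 4 at 1 → [3, 4, 9, 2, 4]
ys[-1] = ys[0]*ys[0] = 3*3 = 9 → [3, 4, 9, 2, 9]
append ys[0]+ys[-1] = 3+9 = 12 → [3, 4, 9, 2, 9, 12]
append ys[3]+ys[0] = 2+3 = 5 → [3, 4, 9, 2, 9, 12, 5]
ys[-7] = 0 → [0, 4, 9, 2, 9, 12, 5]
sum = 41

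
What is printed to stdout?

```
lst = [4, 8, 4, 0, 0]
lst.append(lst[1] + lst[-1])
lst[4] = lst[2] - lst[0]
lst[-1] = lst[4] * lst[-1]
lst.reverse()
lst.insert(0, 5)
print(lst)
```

[5, 0, 0, 0, 4, 8, 4]

append lst[1]+lst[-1] = 8+0 = 8 → [4, 8, 4, 0, 0, 8]
lst[4] = lst[2]-lst[0] = 4-4 = 0 → [4, 8, 4, 0, 0, 8]
lst[-1] = lst[4]*lst[-1] = 0*8 = 0 → [4, 8, 4, 0, 0, 0]
reverse → [0, 0, 0, 4, 8, 4]
insert 5 at 0 → [5, 0, 0, 0, 4, 8, 4]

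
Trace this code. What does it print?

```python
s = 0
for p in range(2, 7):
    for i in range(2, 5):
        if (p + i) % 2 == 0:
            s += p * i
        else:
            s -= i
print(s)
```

p=2,i=2: even sum, s = 0+4 = 4
p=2,i=3: odd sum, s = 4-3 = 1
p=2,i=4: even sum, s = 1+8 = 9
p=3,i=2: odd sum, s = 9-2 = 7
p=3,i=3: even sum, s = 7+9 = 16
p=3,i=4: odd sum, s = 16-4 = 12
p=4,i=2: even sum, s = 12+8 = 20
p=4,i=3: odd sum, s = 20-3 = 17
p=4,i=4: even sum, s = 17+16 = 33
p=5,i=2: odd sum, s = 33-2 = 31
p=5,i=3: even sum, s = 31+15 = 46
p=5,i=4: odd sum, s = 46-4 = 42
p=6,i=2: even sum, s = 42+12 = 54
p=6,i=3: odd sum, s = 54-3 = 51
p=6,i=4: even sum, s = 51+24 = 75

75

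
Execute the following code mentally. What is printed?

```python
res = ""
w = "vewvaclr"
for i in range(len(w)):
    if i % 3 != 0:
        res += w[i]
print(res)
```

i=0: skip
i=1: add 'e' → 'e'
i=2: add 'w' → 'ew'
i=3: skip
i=4: add 'a' → 'ewa'
i=5: add 'c' → 'ewac'
i=6: skip
i=7: add 'r' → 'ewacr'

ewacr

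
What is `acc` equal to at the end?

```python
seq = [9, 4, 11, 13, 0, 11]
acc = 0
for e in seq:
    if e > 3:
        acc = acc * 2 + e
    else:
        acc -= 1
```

e=9: >3, acc = 0*2+9 = 9
e=4: >3, acc = 9*2+4 = 22
e=11: >3, acc = 22*2+11 = 55
e=13: >3, acc = 55*2+13 = 123
e=0: not >3, acc = 123-1 = 122
e=11: >3, acc = 122*2+11 = 255

255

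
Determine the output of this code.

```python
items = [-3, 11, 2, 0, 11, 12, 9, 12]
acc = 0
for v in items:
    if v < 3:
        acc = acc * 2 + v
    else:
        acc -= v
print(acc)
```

v=-3: <3, acc = 0*2+(-3) = -3
v=11: not <3, acc = (-3)-11 = -14
v=2: <3, acc = (-14)*2+2 = -26
v=0: <3, acc = (-26)*2+0 = -52
v=11: not <3, acc = (-52)-11 = -63
v=12: not <3, acc = (-63)-12 = -75
v=9: not <3, acc = (-75)-9 = -84
v=12: not <3, acc = (-84)-12 = -96

-96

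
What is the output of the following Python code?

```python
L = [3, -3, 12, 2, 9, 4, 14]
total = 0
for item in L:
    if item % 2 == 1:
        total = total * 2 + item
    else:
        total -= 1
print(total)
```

9

item=3: odd, total = 0*2+3 = 3
item=-3: odd, total = 3*2+(-3) = 3
item=12: not odd, total = 3-1 = 2
item=2: not odd, total = 2-1 = 1
item=9: odd, total = 1*2+9 = 11
item=4: not odd, total = 11-1 = 10
item=14: not odd, total = 10-1 = 9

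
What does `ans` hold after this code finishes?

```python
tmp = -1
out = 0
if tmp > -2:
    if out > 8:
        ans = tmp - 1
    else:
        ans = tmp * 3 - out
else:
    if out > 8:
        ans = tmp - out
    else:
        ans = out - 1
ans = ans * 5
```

-15

tmp=-1, out=0
tmp > -2 is True; out > 8 is False
→ ans = tmp * 3 - out = -3
ans = (-3)*5 = -15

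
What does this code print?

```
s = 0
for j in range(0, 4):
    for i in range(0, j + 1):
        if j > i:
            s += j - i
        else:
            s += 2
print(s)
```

18

j=0,i=0: not 0>0, s = 0+2 = 2
j=1,i=0: 1>0, s = 2+1 = 3
j=1,i=1: not 1>1, s = 3+2 = 5
j=2,i=0: 2>0, s = 5+2 = 7
j=2,i=1: 2>1, s = 7+1 = 8
j=2,i=2: not 2>2, s = 8+2 = 10
j=3,i=0: 3>0, s = 10+3 = 13
j=3,i=1: 3>1, s = 13+2 = 15
j=3,i=2: 3>2, s = 15+1 = 16
j=3,i=3: not 3>3, s = 16+2 = 18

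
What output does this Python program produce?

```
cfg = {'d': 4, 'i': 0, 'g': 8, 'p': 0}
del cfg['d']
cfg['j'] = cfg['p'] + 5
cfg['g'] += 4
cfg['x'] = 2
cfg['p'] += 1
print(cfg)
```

{'i': 0, 'g': 12, 'p': 1, 'j': 5, 'x': 2}

del 'd' → {'i': 0, 'g': 8, 'p': 0}
cfg['j'] = cfg['p']+5 = 5 → {'i': 0, 'g': 8, 'p': 0, 'j': 5}
cfg['g'] = 8+4 = 12 → {'i': 0, 'g': 12, 'p': 0, 'j': 5}
cfg['x'] = 2 → {'i': 0, 'g': 12, 'p': 0, 'j': 5, 'x': 2}
cfg['p'] = 0+1 = 1 → {'i': 0, 'g': 12, 'p': 1, 'j': 5, 'x': 2}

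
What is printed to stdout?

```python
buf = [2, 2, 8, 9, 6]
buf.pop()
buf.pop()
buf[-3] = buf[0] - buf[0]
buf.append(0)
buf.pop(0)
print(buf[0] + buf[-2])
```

10

pop() removes 6 → [2, 2, 8, 9]
pop() removes 9 → [2, 2, 8]
buf[-3] = buf[0]-buf[0] = 2-2 = 0 → [0, 2, 8]
append 0 → [0, 2, 8, 0]
pop(0) removes 0 → [2, 8, 0]
buf[0]+buf[-2] = 2+8 = 10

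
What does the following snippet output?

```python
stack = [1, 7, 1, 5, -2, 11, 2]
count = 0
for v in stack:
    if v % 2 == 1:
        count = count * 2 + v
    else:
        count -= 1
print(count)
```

94

v=1: odd, count = 0*2+1 = 1
v=7: odd, count = 1*2+7 = 9
v=1: odd, count = 9*2+1 = 19
v=5: odd, count = 19*2+5 = 43
v=-2: not odd, count = 43-1 = 42
v=11: odd, count = 42*2+11 = 95
v=2: not odd, count = 95-1 = 94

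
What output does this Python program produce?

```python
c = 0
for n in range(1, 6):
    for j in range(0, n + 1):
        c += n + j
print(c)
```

105

n=1,j=0: c = 0+1 = 1
n=1,j=1: c = 1+2 = 3
n=2,j=0: c = 3+2 = 5
n=2,j=1: c = 5+3 = 8
n=2,j=2: c = 8+4 = 12
n=3,j=0: c = 12+3 = 15
n=3,j=1: c = 15+4 = 19
n=3,j=2: c = 19+5 = 24
n=3,j=3: c = 24+6 = 30
n=4,j=0: c = 30+4 = 34
n=4,j=1: c = 34+5 = 39
n=4,j=2: c = 39+6 = 45
n=4,j=3: c = 45+7 = 52
n=4,j=4: c = 52+8 = 60
n=5,j=0: c = 60+5 = 65
n=5,j=1: c = 65+6 = 71
n=5,j=2: c = 71+7 = 78
n=5,j=3: c = 78+8 = 86
n=5,j=4: c = 86+9 = 95
n=5,j=5: c = 95+10 = 105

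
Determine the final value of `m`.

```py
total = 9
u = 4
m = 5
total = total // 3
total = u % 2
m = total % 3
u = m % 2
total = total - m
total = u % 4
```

total = 9//3 = 3
total = 4%2 = 0
m = 0%3 = 0
u = 0%2 = 0
total = 0-0 = 0
total = 0%4 = 0

0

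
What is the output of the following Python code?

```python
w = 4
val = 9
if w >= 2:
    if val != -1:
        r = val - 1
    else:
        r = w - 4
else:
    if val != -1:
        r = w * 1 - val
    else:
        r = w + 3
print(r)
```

8

w=4, val=9
w >= 2 is True; val != -1 is True
→ r = val - 1 = 8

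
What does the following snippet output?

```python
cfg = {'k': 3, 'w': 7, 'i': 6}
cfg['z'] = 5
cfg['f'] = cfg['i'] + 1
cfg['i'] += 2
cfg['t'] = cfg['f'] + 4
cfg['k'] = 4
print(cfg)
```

{'k': 4, 'w': 7, 'i': 8, 'z': 5, 'f': 7, 't': 11}

cfg['z'] = 5 → {'k': 3, 'w': 7, 'i': 6, 'z': 5}
cfg['f'] = cfg['i']+1 = 7 → {'k': 3, 'w': 7, 'i': 6, 'z': 5, 'f': 7}
cfg['i'] = 6+2 = 8 → {'k': 3, 'w': 7, 'i': 8, 'z': 5, 'f': 7}
cfg['t'] = cfg['f']+4 = 11 → {'k': 3, 'w': 7, 'i': 8, 'z': 5, 'f': 7, 't': 11}
cfg['k'] = 4 → {'k': 4, 'w': 7, 'i': 8, 'z': 5, 'f': 7, 't': 11}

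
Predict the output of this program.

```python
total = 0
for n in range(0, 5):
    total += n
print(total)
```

10

n=0: total = 0+0 = 0
n=1: total = 0+1 = 1
n=2: total = 1+2 = 3
n=3: total = 3+3 = 6
n=4: total = 6+4 = 10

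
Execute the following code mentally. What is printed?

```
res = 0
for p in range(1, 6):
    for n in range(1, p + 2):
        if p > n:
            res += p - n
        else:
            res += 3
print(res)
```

p=1,n=1: not 1>1, res = 0+3 = 3
p=1,n=2: not 1>2, res = 3+3 = 6
p=2,n=1: 2>1, res = 6+1 = 7
p=2,n=2: not 2>2, res = 7+3 = 10
p=2,n=3: not 2>3, res = 10+3 = 13
p=3,n=1: 3>1, res = 13+2 = 15
p=3,n=2: 3>2, res = 15+1 = 16
p=3,n=3: not 3>3, res = 16+3 = 19
p=3,n=4: not 3>4, res = 19+3 = 22
p=4,n=1: 4>1, res = 22+3 = 25
p=4,n=2: 4>2, res = 25+2 = 27
p=4,n=3: 4>3, res = 27+1 = 28
p=4,n=4: not 4>4, res = 28+3 = 31
p=4,n=5: not 4>5, res = 31+3 = 34
p=5,n=1: 5>1, res = 34+4 = 38
p=5,n=2: 5>2, res = 38+3 = 41
p=5,n=3: 5>3, res = 41+2 = 43
p=5,n=4: 5>4, res = 43+1 = 44
p=5,n=5: not 5>5, res = 44+3 = 47
p=5,n=6: not 5>6, res = 47+3 = 50

50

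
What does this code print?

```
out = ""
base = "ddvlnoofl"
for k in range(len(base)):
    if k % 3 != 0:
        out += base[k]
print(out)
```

k=0: skip
k=1: add 'd' → 'd'
k=2: add 'v' → 'dv'
k=3: skip
k=4: add 'n' → 'dvn'
k=5: add 'o' → 'dvno'
k=6: skip
k=7: add 'f' → 'dvnof'
k=8: add 'l' → 'dvnofl'

dvnofl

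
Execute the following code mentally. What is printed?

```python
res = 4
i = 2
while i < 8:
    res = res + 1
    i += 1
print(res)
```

i=2: res = 4+1 = 5
i=3: res = 5+1 = 6
i=4: res = 6+1 = 7
i=5: res = 7+1 = 8
i=6: res = 8+1 = 9
i=7: res = 9+1 = 10

10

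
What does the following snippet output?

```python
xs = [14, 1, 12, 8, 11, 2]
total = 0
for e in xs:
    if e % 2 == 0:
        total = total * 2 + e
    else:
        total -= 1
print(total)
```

168

e=14: even, total = 0*2+14 = 14
e=1: not even, total = 14-1 = 13
e=12: even, total = 13*2+12 = 38
e=8: even, total = 38*2+8 = 84
e=11: not even, total = 84-1 = 83
e=2: even, total = 83*2+2 = 168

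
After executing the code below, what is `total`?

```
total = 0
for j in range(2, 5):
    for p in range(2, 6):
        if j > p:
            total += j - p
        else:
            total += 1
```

j=2,p=2: not 2>2, total = 0+1 = 1
j=2,p=3: not 2>3, total = 1+1 = 2
j=2,p=4: not 2>4, total = 2+1 = 3
j=2,p=5: not 2>5, total = 3+1 = 4
j=3,p=2: 3>2, total = 4+1 = 5
j=3,p=3: not 3>3, total = 5+1 = 6
j=3,p=4: not 3>4, total = 6+1 = 7
j=3,p=5: not 3>5, total = 7+1 = 8
j=4,p=2: 4>2, total = 8+2 = 10
j=4,p=3: 4>3, total = 10+1 = 11
j=4,p=4: not 4>4, total = 11+1 = 12
j=4,p=5: not 4>5, total = 12+1 = 13

13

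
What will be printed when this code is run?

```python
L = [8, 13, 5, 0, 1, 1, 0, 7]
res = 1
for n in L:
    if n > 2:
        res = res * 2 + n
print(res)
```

n=8: >2, res = 1*2+8 = 10
n=13: >2, res = 10*2+13 = 33
n=5: >2, res = 33*2+5 = 71
n=0: not >2
n=1: not >2
n=1: not >2
n=0: not >2
n=7: >2, res = 71*2+7 = 149

149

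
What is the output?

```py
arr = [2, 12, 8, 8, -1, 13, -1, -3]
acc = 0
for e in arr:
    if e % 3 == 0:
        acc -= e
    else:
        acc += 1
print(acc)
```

e=2: not %3==0, acc = 0+1 = 1
e=12: %3==0, acc = 1-12 = -11
e=8: not %3==0, acc = (-11)+1 = -10
e=8: not %3==0, acc = (-10)+1 = -9
e=-1: not %3==0, acc = (-9)+1 = -8
e=13: not %3==0, acc = (-8)+1 = -7
e=-1: not %3==0, acc = (-7)+1 = -6
e=-3: %3==0, acc = (-6)-(-3) = -3

-3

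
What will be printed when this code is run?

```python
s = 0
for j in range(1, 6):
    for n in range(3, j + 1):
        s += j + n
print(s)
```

j=3,n=3: s = 0+6 = 6
j=4,n=3: s = 6+7 = 13
j=4,n=4: s = 13+8 = 21
j=5,n=3: s = 21+8 = 29
j=5,n=4: s = 29+9 = 38
j=5,n=5: s = 38+10 = 48

48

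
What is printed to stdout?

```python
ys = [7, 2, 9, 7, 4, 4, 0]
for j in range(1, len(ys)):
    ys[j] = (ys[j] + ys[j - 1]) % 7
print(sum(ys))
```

j=1: ys[1] = (2+7)%7 = 2 → [7, 2, 9, 7, 4, 4, 0]
j=2: ys[2] = (9+2)%7 = 4 → [7, 2, 4, 7, 4, 4, 0]
j=3: ys[3] = (7+4)%7 = 4 → [7, 2, 4, 4, 4, 4, 0]
j=4: ys[4] = (4+4)%7 = 1 → [7, 2, 4, 4, 1, 4, 0]
j=5: ys[5] = (4+1)%7 = 5 → [7, 2, 4, 4, 1, 5, 0]
j=6: ys[6] = (0+5)%7 = 5 → [7, 2, 4, 4, 1, 5, 5]
sum = 28

28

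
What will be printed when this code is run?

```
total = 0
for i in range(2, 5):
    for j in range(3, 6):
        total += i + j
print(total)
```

i=2,j=3: total = 0+5 = 5
i=2,j=4: total = 5+6 = 11
i=2,j=5: total = 11+7 = 18
i=3,j=3: total = 18+6 = 24
i=3,j=4: total = 24+7 = 31
i=3,j=5: total = 31+8 = 39
i=4,j=3: total = 39+7 = 46
i=4,j=4: total = 46+8 = 54
i=4,j=5: total = 54+9 = 63

63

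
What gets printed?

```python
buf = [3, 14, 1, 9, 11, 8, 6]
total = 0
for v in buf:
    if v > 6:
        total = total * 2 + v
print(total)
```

v=3: not >6
v=14: >6, total = 0*2+14 = 14
v=1: not >6
v=9: >6, total = 14*2+9 = 37
v=11: >6, total = 37*2+11 = 85
v=8: >6, total = 85*2+8 = 178
v=6: not >6

178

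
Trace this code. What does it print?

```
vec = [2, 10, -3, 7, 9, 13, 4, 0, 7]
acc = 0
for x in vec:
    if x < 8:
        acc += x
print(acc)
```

17

x=2: <8, acc = 0+2 = 2
x=10: not <8
x=-3: <8, acc = 2+(-3) = -1
x=7: <8, acc = (-1)+7 = 6
x=9: not <8
x=13: not <8
x=4: <8, acc = 6+4 = 10
x=0: <8, acc = 10+0 = 10
x=7: <8, acc = 10+7 = 17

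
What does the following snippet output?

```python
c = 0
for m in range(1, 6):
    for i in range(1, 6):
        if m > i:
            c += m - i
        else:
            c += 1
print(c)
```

35

m=1,i=1: not 1>1, c = 0+1 = 1
m=1,i=2: not 1>2, c = 1+1 = 2
m=1,i=3: not 1>3, c = 2+1 = 3
m=1,i=4: not 1>4, c = 3+1 = 4
m=1,i=5: not 1>5, c = 4+1 = 5
m=2,i=1: 2>1, c = 5+1 = 6
m=2,i=2: not 2>2, c = 6+1 = 7
m=2,i=3: not 2>3, c = 7+1 = 8
m=2,i=4: not 2>4, c = 8+1 = 9
m=2,i=5: not 2>5, c = 9+1 = 10
m=3,i=1: 3>1, c = 10+2 = 12
m=3,i=2: 3>2, c = 12+1 = 13
m=3,i=3: not 3>3, c = 13+1 = 14
m=3,i=4: not 3>4, c = 14+1 = 15
m=3,i=5: not 3>5, c = 15+1 = 16
m=4,i=1: 4>1, c = 16+3 = 19
m=4,i=2: 4>2, c = 19+2 = 21
m=4,i=3: 4>3, c = 21+1 = 22
m=4,i=4: not 4>4, c = 22+1 = 23
m=4,i=5: not 4>5, c = 23+1 = 24
m=5,i=1: 5>1, c = 24+4 = 28
m=5,i=2: 5>2, c = 28+3 = 31
m=5,i=3: 5>3, c = 31+2 = 33
m=5,i=4: 5>4, c = 33+1 = 34
m=5,i=5: not 5>5, c = 34+1 = 35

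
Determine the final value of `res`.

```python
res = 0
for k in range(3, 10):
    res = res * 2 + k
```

k=3: res = 0*2+3 = 3
k=4: res = 3*2+4 = 10
k=5: res = 10*2+5 = 25
k=6: res = 25*2+6 = 56
k=7: res = 56*2+7 = 119
k=8: res = 119*2+8 = 246
k=9: res = 246*2+9 = 501

501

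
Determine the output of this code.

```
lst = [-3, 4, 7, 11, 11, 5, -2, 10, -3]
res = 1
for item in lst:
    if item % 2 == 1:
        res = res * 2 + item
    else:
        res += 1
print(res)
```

255

item=-3: odd, res = 1*2+(-3) = -1
item=4: not odd, res = (-1)+1 = 0
item=7: odd, res = 0*2+7 = 7
item=11: odd, res = 7*2+11 = 25
item=11: odd, res = 25*2+11 = 61
item=5: odd, res = 61*2+5 = 127
item=-2: not odd, res = 127+1 = 128
item=10: not odd, res = 128+1 = 129
item=-3: odd, res = 129*2+(-3) = 255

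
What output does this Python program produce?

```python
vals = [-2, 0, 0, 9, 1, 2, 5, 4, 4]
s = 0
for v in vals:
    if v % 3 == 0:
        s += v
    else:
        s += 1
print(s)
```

v=-2: not %3==0, s = 0+1 = 1
v=0: %3==0, s = 1+0 = 1
v=0: %3==0, s = 1+0 = 1
v=9: %3==0, s = 1+9 = 10
v=1: not %3==0, s = 10+1 = 11
v=2: not %3==0, s = 11+1 = 12
v=5: not %3==0, s = 12+1 = 13
v=4: not %3==0, s = 13+1 = 14
v=4: not %3==0, s = 14+1 = 15

15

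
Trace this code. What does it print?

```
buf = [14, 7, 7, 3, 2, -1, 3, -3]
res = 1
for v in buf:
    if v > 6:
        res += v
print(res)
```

29

v=14: >6, res = 1+14 = 15
v=7: >6, res = 15+7 = 22
v=7: >6, res = 22+7 = 29
v=3: not >6
v=2: not >6
v=-1: not >6
v=3: not >6
v=-3: not >6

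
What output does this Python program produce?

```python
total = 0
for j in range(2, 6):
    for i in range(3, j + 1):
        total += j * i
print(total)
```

97

j=3,i=3: total = 0+9 = 9
j=4,i=3: total = 9+12 = 21
j=4,i=4: total = 21+16 = 37
j=5,i=3: total = 37+15 = 52
j=5,i=4: total = 52+20 = 72
j=5,i=5: total = 72+25 = 97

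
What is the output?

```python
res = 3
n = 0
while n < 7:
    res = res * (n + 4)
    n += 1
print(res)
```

n=0: res = 3*4 = 12
n=1: res = 12*5 = 60
n=2: res = 60*6 = 360
n=3: res = 360*7 = 2520
n=4: res = 2520*8 = 20160
n=5: res = 20160*9 = 181440
n=6: res = 181440*10 = 1814400

1814400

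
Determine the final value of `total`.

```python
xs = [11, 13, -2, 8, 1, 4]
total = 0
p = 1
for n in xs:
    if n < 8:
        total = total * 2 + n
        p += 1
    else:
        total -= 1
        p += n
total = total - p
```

-58

n=11: not <8, total = 0-1 = -1; p=12
n=13: not <8, total = (-1)-1 = -2; p=25
n=-2: <8, total = (-2)*2+(-2) = -6; p=26
n=8: not <8, total = (-6)-1 = -7; p=34
n=1: <8, total = (-7)*2+1 = -13; p=35
n=4: <8, total = (-13)*2+4 = -22; p=36
total-p = (-22)-36 = -58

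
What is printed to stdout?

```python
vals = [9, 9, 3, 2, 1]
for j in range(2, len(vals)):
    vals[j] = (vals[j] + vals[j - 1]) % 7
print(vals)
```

[9, 9, 5, 0, 1]

j=2: vals[2] = (3+9)%7 = 5 → [9, 9, 5, 2, 1]
j=3: vals[3] = (2+5)%7 = 0 → [9, 9, 5, 0, 1]
j=4: vals[4] = (1+0)%7 = 1 → [9, 9, 5, 0, 1]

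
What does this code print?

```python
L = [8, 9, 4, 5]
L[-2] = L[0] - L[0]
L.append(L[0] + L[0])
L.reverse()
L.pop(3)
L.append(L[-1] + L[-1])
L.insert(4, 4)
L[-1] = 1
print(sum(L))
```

L[-2] = L[0]-L[0] = 8-8 = 0 → [8, 9, 0, 5]
append L[0]+L[0] = 8+8 = 16 → [8, 9, 0, 5, 16]
reverse → [16, 5, 0, 9, 8]
pop(3) removes 9 → [16, 5, 0, 8]
append L[-1]+L[-1] = 8+8 = 16 → [16, 5, 0, 8, 16]
insert 4 at 4 → [16, 5, 0, 8, 4, 16]
L[-1] = 1 → [16, 5, 0, 8, 4, 1]
sum = 34

34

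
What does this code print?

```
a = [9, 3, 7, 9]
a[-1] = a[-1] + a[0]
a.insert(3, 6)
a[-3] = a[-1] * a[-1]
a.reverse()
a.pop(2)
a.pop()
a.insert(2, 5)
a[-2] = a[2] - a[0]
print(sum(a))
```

14

a[-1] = a[-1]+a[0] = 9+9 = 18 → [9, 3, 7, 18]
insert 6 at 3 → [9, 3, 7, 6, 18]
a[-3] = a[-1]*a[-1] = 18*18 = 324 → [9, 3, 324, 6, 18]
reverse → [18, 6, 324, 3, 9]
pop(2) removes 324 → [18, 6, 3, 9]
pop() removes 9 → [18, 6, 3]
insert 5 at 2 → [18, 6, 5, 3]
a[-2] = a[2]-a[0] = 5-18 = -13 → [18, 6, -13, 3]
sum = 14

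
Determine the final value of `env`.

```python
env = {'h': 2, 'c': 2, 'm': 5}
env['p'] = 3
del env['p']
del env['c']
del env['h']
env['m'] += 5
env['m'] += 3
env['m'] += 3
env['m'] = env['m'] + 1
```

{'m': 17}

env['p'] = 3 → {'h': 2, 'c': 2, 'm': 5, 'p': 3}
del 'p' → {'h': 2, 'c': 2, 'm': 5}
del 'c' → {'h': 2, 'm': 5}
del 'h' → {'m': 5}
env['m'] = 5+5 = 10 → {'m': 10}
env['m'] = 10+3 = 13 → {'m': 13}
env['m'] = 13+3 = 16 → {'m': 16}
env['m'] = env['m']+1 = 17 → {'m': 17}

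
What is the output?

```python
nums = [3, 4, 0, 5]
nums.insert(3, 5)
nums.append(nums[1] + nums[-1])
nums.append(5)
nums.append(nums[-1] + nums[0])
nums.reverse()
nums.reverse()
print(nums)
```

insert 5 at 3 → [3, 4, 0, 5, 5]
append nums[1]+nums[-1] = 4+5 = 9 → [3, 4, 0, 5, 5, 9]
append 5 → [3, 4, 0, 5, 5, 9, 5]
append nums[-1]+nums[0] = 5+3 = 8 → [3, 4, 0, 5, 5, 9, 5, 8]
reverse → [8, 5, 9, 5, 5, 0, 4, 3]
reverse → [3, 4, 0, 5, 5, 9, 5, 8]

[3, 4, 0, 5, 5, 9, 5, 8]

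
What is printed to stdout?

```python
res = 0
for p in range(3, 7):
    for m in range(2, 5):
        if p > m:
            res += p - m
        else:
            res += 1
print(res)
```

p=3,m=2: 3>2, res = 0+1 = 1
p=3,m=3: not 3>3, res = 1+1 = 2
p=3,m=4: not 3>4, res = 2+1 = 3
p=4,m=2: 4>2, res = 3+2 = 5
p=4,m=3: 4>3, res = 5+1 = 6
p=4,m=4: not 4>4, res = 6+1 = 7
p=5,m=2: 5>2, res = 7+3 = 10
p=5,m=3: 5>3, res = 10+2 = 12
p=5,m=4: 5>4, res = 12+1 = 13
p=6,m=2: 6>2, res = 13+4 = 17
p=6,m=3: 6>3, res = 17+3 = 20
p=6,m=4: 6>4, res = 20+2 = 22

22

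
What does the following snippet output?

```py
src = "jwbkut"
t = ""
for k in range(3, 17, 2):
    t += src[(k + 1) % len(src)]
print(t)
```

ujbujbu

k=3: add src[4]='u' → 'u'
k=5: add src[0]='j' → 'uj'
k=7: add src[2]='b' → 'ujb'
k=9: add src[4]='u' → 'ujbu'
k=11: add src[0]='j' → 'ujbuj'
k=13: add src[2]='b' → 'ujbujb'
k=15: add src[4]='u' → 'ujbujbu'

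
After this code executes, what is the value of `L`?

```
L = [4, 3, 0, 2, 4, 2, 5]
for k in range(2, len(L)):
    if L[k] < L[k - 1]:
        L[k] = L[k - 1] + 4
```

[4, 3, 7, 11, 15, 19, 23]

k=2: 0<3, L[2] = 3+4 = 7 → [4, 3, 7, 2, 4, 2, 5]
k=3: 2<7, L[3] = 7+4 = 11 → [4, 3, 7, 11, 4, 2, 5]
k=4: 4<11, L[4] = 11+4 = 15 → [4, 3, 7, 11, 15, 2, 5]
k=5: 2<15, L[5] = 15+4 = 19 → [4, 3, 7, 11, 15, 19, 5]
k=6: 5<19, L[6] = 19+4 = 23 → [4, 3, 7, 11, 15, 19, 23]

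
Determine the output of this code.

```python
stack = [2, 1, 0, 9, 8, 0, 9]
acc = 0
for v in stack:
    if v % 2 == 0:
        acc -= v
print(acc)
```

-10

v=2: even, acc = 0-2 = -2
v=1: not even
v=0: even, acc = (-2)-0 = -2
v=9: not even
v=8: even, acc = (-2)-8 = -10
v=0: even, acc = (-10)-0 = -10
v=9: not even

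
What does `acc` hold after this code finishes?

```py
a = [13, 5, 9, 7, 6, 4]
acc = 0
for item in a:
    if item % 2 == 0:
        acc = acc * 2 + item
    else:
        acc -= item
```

item=13: not even, acc = 0-13 = -13
item=5: not even, acc = (-13)-5 = -18
item=9: not even, acc = (-18)-9 = -27
item=7: not even, acc = (-27)-7 = -34
item=6: even, acc = (-34)*2+6 = -62
item=4: even, acc = (-62)*2+4 = -120

-120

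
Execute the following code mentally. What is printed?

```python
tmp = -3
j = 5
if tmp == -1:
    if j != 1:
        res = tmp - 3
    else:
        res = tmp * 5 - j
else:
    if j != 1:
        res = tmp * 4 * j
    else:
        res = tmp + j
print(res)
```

-60

tmp=-3, j=5
tmp == -1 is False; j != 1 is True
→ res = tmp * 4 * j = -60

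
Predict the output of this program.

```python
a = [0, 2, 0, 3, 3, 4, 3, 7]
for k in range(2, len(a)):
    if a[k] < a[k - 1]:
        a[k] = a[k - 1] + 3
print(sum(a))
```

77

k=2: 0<2, a[2] = 2+3 = 5 → [0, 2, 5, 3, 3, 4, 3, 7]
k=3: 3<5, a[3] = 5+3 = 8 → [0, 2, 5, 8, 3, 4, 3, 7]
k=4: 3<8, a[4] = 8+3 = 11 → [0, 2, 5, 8, 11, 4, 3, 7]
k=5: 4<11, a[5] = 11+3 = 14 → [0, 2, 5, 8, 11, 14, 3, 7]
k=6: 3<14, a[6] = 14+3 = 17 → [0, 2, 5, 8, 11, 14, 17, 7]
k=7: 7<17, a[7] = 17+3 = 20 → [0, 2, 5, 8, 11, 14, 17, 20]
sum = 77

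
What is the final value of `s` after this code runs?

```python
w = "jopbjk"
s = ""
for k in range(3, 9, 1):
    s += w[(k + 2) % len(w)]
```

k=3: add w[5]='k' → 'k'
k=4: add w[0]='j' → 'kj'
k=5: add w[1]='o' → 'kjo'
k=6: add w[2]='p' → 'kjop'
k=7: add w[3]='b' → 'kjopb'
k=8: add w[4]='j' → 'kjopbj'

'kjopbj'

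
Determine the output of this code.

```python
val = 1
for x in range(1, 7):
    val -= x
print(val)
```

x=1: val = 1-1 = 0
x=2: val = 0-2 = -2
x=3: val = (-2)-3 = -5
x=4: val = (-5)-4 = -9
x=5: val = (-9)-5 = -14
x=6: val = (-14)-6 = -20

-20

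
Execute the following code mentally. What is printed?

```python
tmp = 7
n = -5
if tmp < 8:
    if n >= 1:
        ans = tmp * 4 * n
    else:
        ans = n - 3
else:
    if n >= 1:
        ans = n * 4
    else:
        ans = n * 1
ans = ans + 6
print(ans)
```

tmp=7, n=-5
tmp < 8 is True; n >= 1 is False
→ ans = n - 3 = -8
ans = (-8)+6 = -2

-2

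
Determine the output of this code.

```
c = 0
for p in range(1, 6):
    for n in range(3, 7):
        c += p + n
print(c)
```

p=1,n=3: c = 0+4 = 4
p=1,n=4: c = 4+5 = 9
p=1,n=5: c = 9+6 = 15
p=1,n=6: c = 15+7 = 22
p=2,n=3: c = 22+5 = 27
p=2,n=4: c = 27+6 = 33
p=2,n=5: c = 33+7 = 40
p=2,n=6: c = 40+8 = 48
p=3,n=3: c = 48+6 = 54
p=3,n=4: c = 54+7 = 61
p=3,n=5: c = 61+8 = 69
p=3,n=6: c = 69+9 = 78
p=4,n=3: c = 78+7 = 85
p=4,n=4: c = 85+8 = 93
p=4,n=5: c = 93+9 = 102
p=4,n=6: c = 102+10 = 112
p=5,n=3: c = 112+8 = 120
p=5,n=4: c = 120+9 = 129
p=5,n=5: c = 129+10 = 139
p=5,n=6: c = 139+11 = 150

150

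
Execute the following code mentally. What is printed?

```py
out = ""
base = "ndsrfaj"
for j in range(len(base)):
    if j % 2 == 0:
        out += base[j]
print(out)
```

j=0: add 'n' → 'n'
j=1: skip
j=2: add 's' → 'ns'
j=3: skip
j=4: add 'f' → 'nsf'
j=5: skip
j=6: add 'j' → 'nsfj'

nsfj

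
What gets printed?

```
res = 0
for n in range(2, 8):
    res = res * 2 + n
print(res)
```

183

n=2: res = 0*2+2 = 2
n=3: res = 2*2+3 = 7
n=4: res = 7*2+4 = 18
n=5: res = 18*2+5 = 41
n=6: res = 41*2+6 = 88
n=7: res = 88*2+7 = 183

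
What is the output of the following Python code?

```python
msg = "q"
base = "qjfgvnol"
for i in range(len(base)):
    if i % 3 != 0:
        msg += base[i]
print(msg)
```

i=0: skip
i=1: add 'j' → 'qj'
i=2: add 'f' → 'qjf'
i=3: skip
i=4: add 'v' → 'qjfv'
i=5: add 'n' → 'qjfvn'
i=6: skip
i=7: add 'l' → 'qjfvnl'

qjfvnl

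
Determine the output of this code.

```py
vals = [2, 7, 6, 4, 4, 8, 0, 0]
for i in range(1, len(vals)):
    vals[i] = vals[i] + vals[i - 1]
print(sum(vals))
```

i=1: vals[1] = 7+2 = 9 → [2, 9, 6, 4, 4, 8, 0, 0]
i=2: vals[2] = 6+9 = 15 → [2, 9, 15, 4, 4, 8, 0, 0]
i=3: vals[3] = 4+15 = 19 → [2, 9, 15, 19, 4, 8, 0, 0]
i=4: vals[4] = 4+19 = 23 → [2, 9, 15, 19, 23, 8, 0, 0]
i=5: vals[5] = 8+23 = 31 → [2, 9, 15, 19, 23, 31, 0, 0]
i=6: vals[6] = 0+31 = 31 → [2, 9, 15, 19, 23, 31, 31, 0]
i=7: vals[7] = 0+31 = 31 → [2, 9, 15, 19, 23, 31, 31, 31]
sum = 161

161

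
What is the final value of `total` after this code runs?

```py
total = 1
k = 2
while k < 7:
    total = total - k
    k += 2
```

k=2: total = 1-2 = -1
k=4: total = (-1)-4 = -5
k=6: total = (-5)-6 = -11

-11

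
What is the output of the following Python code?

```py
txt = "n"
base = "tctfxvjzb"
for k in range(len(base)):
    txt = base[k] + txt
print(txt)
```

bzjvxftctn

k=0: prepend 't' → 'tn'
k=1: prepend 'c' → 'ctn'
k=2: prepend 't' → 'tctn'
k=3: prepend 'f' → 'ftctn'
k=4: prepend 'x' → 'xftctn'
k=5: prepend 'v' → 'vxftctn'
k=6: prepend 'j' → 'jvxftctn'
k=7: prepend 'z' → 'zjvxftctn'
k=8: prepend 'b' → 'bzjvxftctn'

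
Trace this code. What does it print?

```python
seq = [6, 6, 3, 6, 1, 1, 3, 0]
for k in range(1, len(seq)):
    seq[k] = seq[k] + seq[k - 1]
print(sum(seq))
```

k=1: seq[1] = 6+6 = 12 → [6, 12, 3, 6, 1, 1, 3, 0]
k=2: seq[2] = 3+12 = 15 → [6, 12, 15, 6, 1, 1, 3, 0]
k=3: seq[3] = 6+15 = 21 → [6, 12, 15, 21, 1, 1, 3, 0]
k=4: seq[4] = 1+21 = 22 → [6, 12, 15, 21, 22, 1, 3, 0]
k=5: seq[5] = 1+22 = 23 → [6, 12, 15, 21, 22, 23, 3, 0]
k=6: seq[6] = 3+23 = 26 → [6, 12, 15, 21, 22, 23, 26, 0]
k=7: seq[7] = 0+26 = 26 → [6, 12, 15, 21, 22, 23, 26, 26]
sum = 151

151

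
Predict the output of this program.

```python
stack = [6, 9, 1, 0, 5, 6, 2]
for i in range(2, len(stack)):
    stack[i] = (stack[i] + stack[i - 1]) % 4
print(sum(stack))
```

26

i=2: stack[2] = (1+9)%4 = 2 → [6, 9, 2, 0, 5, 6, 2]
i=3: stack[3] = (0+2)%4 = 2 → [6, 9, 2, 2, 5, 6, 2]
i=4: stack[4] = (5+2)%4 = 3 → [6, 9, 2, 2, 3, 6, 2]
i=5: stack[5] = (6+3)%4 = 1 → [6, 9, 2, 2, 3, 1, 2]
i=6: stack[6] = (2+1)%4 = 3 → [6, 9, 2, 2, 3, 1, 3]
sum = 26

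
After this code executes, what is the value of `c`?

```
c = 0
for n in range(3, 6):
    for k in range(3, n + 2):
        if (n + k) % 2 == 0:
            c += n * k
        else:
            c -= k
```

43

n=3,k=3: even sum, c = 0+9 = 9
n=3,k=4: odd sum, c = 9-4 = 5
n=4,k=3: odd sum, c = 5-3 = 2
n=4,k=4: even sum, c = 2+16 = 18
n=4,k=5: odd sum, c = 18-5 = 13
n=5,k=3: even sum, c = 13+15 = 28
n=5,k=4: odd sum, c = 28-4 = 24
n=5,k=5: even sum, c = 24+25 = 49
n=5,k=6: odd sum, c = 49-6 = 43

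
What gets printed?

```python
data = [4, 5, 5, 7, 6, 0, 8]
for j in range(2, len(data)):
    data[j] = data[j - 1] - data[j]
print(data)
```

j=2: data[2] = 5-5 = 0 → [4, 5, 0, 7, 6, 0, 8]
j=3: data[3] = 0-7 = -7 → [4, 5, 0, -7, 6, 0, 8]
j=4: data[4] = (-7)-6 = -13 → [4, 5, 0, -7, -13, 0, 8]
j=5: data[5] = (-13)-0 = -13 → [4, 5, 0, -7, -13, -13, 8]
j=6: data[6] = (-13)-8 = -21 → [4, 5, 0, -7, -13, -13, -21]

[4, 5, 0, -7, -13, -13, -21]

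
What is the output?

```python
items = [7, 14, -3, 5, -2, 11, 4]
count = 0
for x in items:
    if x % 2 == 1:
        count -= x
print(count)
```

-20

x=7: odd, count = 0-7 = -7
x=14: not odd
x=-3: odd, count = (-7)-(-3) = -4
x=5: odd, count = (-4)-5 = -9
x=-2: not odd
x=11: odd, count = (-9)-11 = -20
x=4: not odd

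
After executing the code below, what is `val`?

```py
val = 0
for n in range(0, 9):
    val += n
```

36

n=0: val = 0+0 = 0
n=1: val = 0+1 = 1
n=2: val = 1+2 = 3
n=3: val = 3+3 = 6
n=4: val = 6+4 = 10
n=5: val = 10+5 = 15
n=6: val = 15+6 = 21
n=7: val = 21+7 = 28
n=8: val = 28+8 = 36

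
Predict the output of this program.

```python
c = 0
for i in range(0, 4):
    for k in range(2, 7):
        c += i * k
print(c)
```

120

i=0,k=2: c = 0+0 = 0
i=0,k=3: c = 0+0 = 0
i=0,k=4: c = 0+0 = 0
i=0,k=5: c = 0+0 = 0
i=0,k=6: c = 0+0 = 0
i=1,k=2: c = 0+2 = 2
i=1,k=3: c = 2+3 = 5
i=1,k=4: c = 5+4 = 9
i=1,k=5: c = 9+5 = 14
i=1,k=6: c = 14+6 = 20
i=2,k=2: c = 20+4 = 24
i=2,k=3: c = 24+6 = 30
i=2,k=4: c = 30+8 = 38
i=2,k=5: c = 38+10 = 48
i=2,k=6: c = 48+12 = 60
i=3,k=2: c = 60+6 = 66
i=3,k=3: c = 66+9 = 75
i=3,k=4: c = 75+12 = 87
i=3,k=5: c = 87+15 = 102
i=3,k=6: c = 102+18 = 120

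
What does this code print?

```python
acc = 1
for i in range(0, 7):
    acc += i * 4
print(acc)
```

i=0: acc = 1+0*4 = 1
i=1: acc = 1+1*4 = 5
i=2: acc = 5+2*4 = 13
i=3: acc = 13+3*4 = 25
i=4: acc = 25+4*4 = 41
i=5: acc = 41+5*4 = 61
i=6: acc = 61+6*4 = 85

85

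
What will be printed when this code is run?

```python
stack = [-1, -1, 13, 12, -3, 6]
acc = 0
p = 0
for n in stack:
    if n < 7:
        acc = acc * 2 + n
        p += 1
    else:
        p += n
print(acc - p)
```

-41

n=-1: <7, acc = 0*2+(-1) = -1; p=1
n=-1: <7, acc = (-1)*2+(-1) = -3; p=2
n=13: not <7; p=15
n=12: not <7; p=27
n=-3: <7, acc = (-3)*2+(-3) = -9; p=28
n=6: <7, acc = (-9)*2+6 = -12; p=29
acc-p = (-12)-29 = -41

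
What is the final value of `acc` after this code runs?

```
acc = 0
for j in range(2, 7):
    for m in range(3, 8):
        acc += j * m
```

j=2,m=3: acc = 0+6 = 6
j=2,m=4: acc = 6+8 = 14
j=2,m=5: acc = 14+10 = 24
j=2,m=6: acc = 24+12 = 36
j=2,m=7: acc = 36+14 = 50
j=3,m=3: acc = 50+9 = 59
j=3,m=4: acc = 59+12 = 71
j=3,m=5: acc = 71+15 = 86
j=3,m=6: acc = 86+18 = 104
j=3,m=7: acc = 104+21 = 125
j=4,m=3: acc = 125+12 = 137
j=4,m=4: acc = 137+16 = 153
j=4,m=5: acc = 153+20 = 173
j=4,m=6: acc = 173+24 = 197
j=4,m=7: acc = 197+28 = 225
j=5,m=3: acc = 225+15 = 240
j=5,m=4: acc = 240+20 = 260
j=5,m=5: acc = 260+25 = 285
j=5,m=6: acc = 285+30 = 315
j=5,m=7: acc = 315+35 = 350
j=6,m=3: acc = 350+18 = 368
j=6,m=4: acc = 368+24 = 392
j=6,m=5: acc = 392+30 = 422
j=6,m=6: acc = 422+36 = 458
j=6,m=7: acc = 458+42 = 500

500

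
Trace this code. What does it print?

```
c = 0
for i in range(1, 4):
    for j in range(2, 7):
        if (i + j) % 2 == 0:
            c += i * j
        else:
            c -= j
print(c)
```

24

i=1,j=2: odd sum, c = 0-2 = -2
i=1,j=3: even sum, c = (-2)+3 = 1
i=1,j=4: odd sum, c = 1-4 = -3
i=1,j=5: even sum, c = (-3)+5 = 2
i=1,j=6: odd sum, c = 2-6 = -4
i=2,j=2: even sum, c = (-4)+4 = 0
i=2,j=3: odd sum, c = 0-3 = -3
i=2,j=4: even sum, c = (-3)+8 = 5
i=2,j=5: odd sum, c = 5-5 = 0
i=2,j=6: even sum, c = 0+12 = 12
i=3,j=2: odd sum, c = 12-2 = 10
i=3,j=3: even sum, c = 10+9 = 19
i=3,j=4: odd sum, c = 19-4 = 15
i=3,j=5: even sum, c = 15+15 = 30
i=3,j=6: odd sum, c = 30-6 = 24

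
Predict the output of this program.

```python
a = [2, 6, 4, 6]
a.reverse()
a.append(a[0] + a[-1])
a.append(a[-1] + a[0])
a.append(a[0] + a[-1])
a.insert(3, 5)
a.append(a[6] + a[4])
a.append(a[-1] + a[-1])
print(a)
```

[6, 4, 6, 5, 2, 8, 14, 20, 16, 32]

reverse → [6, 4, 6, 2]
append a[0]+a[-1] = 6+2 = 8 → [6, 4, 6, 2, 8]
append a[-1]+a[0] = 8+6 = 14 → [6, 4, 6, 2, 8, 14]
append a[0]+a[-1] = 6+14 = 20 → [6, 4, 6, 2, 8, 14, 20]
insert 5 at 3 → [6, 4, 6, 5, 2, 8, 14, 20]
append a[6]+a[4] = 14+2 = 16 → [6, 4, 6, 5, 2, 8, 14, 20, 16]
append a[-1]+a[-1] = 16+16 = 32 → [6, 4, 6, 5, 2, 8, 14, 20, 16, 32]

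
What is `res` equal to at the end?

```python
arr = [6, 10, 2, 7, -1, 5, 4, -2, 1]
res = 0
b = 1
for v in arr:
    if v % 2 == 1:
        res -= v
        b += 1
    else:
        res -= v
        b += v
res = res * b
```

v=6: not odd, res = 0-6 = -6; b=7
v=10: not odd, res = (-6)-10 = -16; b=17
v=2: not odd, res = (-16)-2 = -18; b=19
v=7: odd, res = (-18)-7 = -25; b=20
v=-1: odd, res = (-25)-(-1) = -24; b=21
v=5: odd, res = (-24)-5 = -29; b=22
v=4: not odd, res = (-29)-4 = -33; b=26
v=-2: not odd, res = (-33)-(-2) = -31; b=24
v=1: odd, res = (-31)-1 = -32; b=25
res*b = (-32)*25 = -800

-800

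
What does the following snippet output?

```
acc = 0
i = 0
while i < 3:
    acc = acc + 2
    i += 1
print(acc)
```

6

i=0: acc = 0+2 = 2
i=1: acc = 2+2 = 4
i=2: acc = 4+2 = 6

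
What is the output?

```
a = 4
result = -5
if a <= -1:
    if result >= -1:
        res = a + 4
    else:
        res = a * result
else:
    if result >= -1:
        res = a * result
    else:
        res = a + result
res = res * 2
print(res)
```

a=4, result=-5
a <= -1 is False; result >= -1 is False
→ res = a + result = -1
res = (-1)*2 = -2

-2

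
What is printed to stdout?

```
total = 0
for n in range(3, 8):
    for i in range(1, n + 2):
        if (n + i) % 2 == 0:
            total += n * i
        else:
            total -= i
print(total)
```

202

n=3,i=1: even sum, total = 0+3 = 3
n=3,i=2: odd sum, total = 3-2 = 1
n=3,i=3: even sum, total = 1+9 = 10
n=3,i=4: odd sum, total = 10-4 = 6
n=4,i=1: odd sum, total = 6-1 = 5
n=4,i=2: even sum, total = 5+8 = 13
n=4,i=3: odd sum, total = 13-3 = 10
n=4,i=4: even sum, total = 10+16 = 26
n=4,i=5: odd sum, total = 26-5 = 21
n=5,i=1: even sum, total = 21+5 = 26
n=5,i=2: odd sum, total = 26-2 = 24
n=5,i=3: even sum, total = 24+15 = 39
n=5,i=4: odd sum, total = 39-4 = 35
n=5,i=5: even sum, total = 35+25 = 60
n=5,i=6: odd sum, total = 60-6 = 54
n=6,i=1: odd sum, total = 54-1 = 53
n=6,i=2: even sum, total = 53+12 = 65
n=6,i=3: odd sum, total = 65-3 = 62
n=6,i=4: even sum, total = 62+24 = 86
n=6,i=5: odd sum, total = 86-5 = 81
n=6,i=6: even sum, total = 81+36 = 117
n=6,i=7: odd sum, total = 117-7 = 110
n=7,i=1: even sum, total = 110+7 = 117
n=7,i=2: odd sum, total = 117-2 = 115
n=7,i=3: even sum, total = 115+21 = 136
n=7,i=4: odd sum, total = 136-4 = 132
n=7,i=5: even sum, total = 132+35 = 167
n=7,i=6: odd sum, total = 167-6 = 161
n=7,i=7: even sum, total = 161+49 = 210
n=7,i=8: odd sum, total = 210-8 = 202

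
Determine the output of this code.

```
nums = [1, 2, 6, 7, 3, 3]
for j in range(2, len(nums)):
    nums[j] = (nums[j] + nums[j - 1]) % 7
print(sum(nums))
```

j=2: nums[2] = (6+2)%7 = 1 → [1, 2, 1, 7, 3, 3]
j=3: nums[3] = (7+1)%7 = 1 → [1, 2, 1, 1, 3, 3]
j=4: nums[4] = (3+1)%7 = 4 → [1, 2, 1, 1, 4, 3]
j=5: nums[5] = (3+4)%7 = 0 → [1, 2, 1, 1, 4, 0]
sum = 9

9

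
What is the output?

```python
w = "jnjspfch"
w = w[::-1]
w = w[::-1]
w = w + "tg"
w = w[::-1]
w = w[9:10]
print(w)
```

reverse → 'hcfpsjnj'
reverse → 'jnjspfch'
+ 'tg' → 'jnjspfchtg'
reverse → 'gthcfpsjnj'
slice [9:10] → 'j'

j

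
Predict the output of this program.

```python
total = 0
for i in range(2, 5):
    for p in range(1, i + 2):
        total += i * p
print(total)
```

102

i=2,p=1: total = 0+2 = 2
i=2,p=2: total = 2+4 = 6
i=2,p=3: total = 6+6 = 12
i=3,p=1: total = 12+3 = 15
i=3,p=2: total = 15+6 = 21
i=3,p=3: total = 21+9 = 30
i=3,p=4: total = 30+12 = 42
i=4,p=1: total = 42+4 = 46
i=4,p=2: total = 46+8 = 54
i=4,p=3: total = 54+12 = 66
i=4,p=4: total = 66+16 = 82
i=4,p=5: total = 82+20 = 102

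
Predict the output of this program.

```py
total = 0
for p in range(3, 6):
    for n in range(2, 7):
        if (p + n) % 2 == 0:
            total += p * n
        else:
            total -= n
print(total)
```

80

p=3,n=2: odd sum, total = 0-2 = -2
p=3,n=3: even sum, total = (-2)+9 = 7
p=3,n=4: odd sum, total = 7-4 = 3
p=3,n=5: even sum, total = 3+15 = 18
p=3,n=6: odd sum, total = 18-6 = 12
p=4,n=2: even sum, total = 12+8 = 20
p=4,n=3: odd sum, total = 20-3 = 17
p=4,n=4: even sum, total = 17+16 = 33
p=4,n=5: odd sum, total = 33-5 = 28
p=4,n=6: even sum, total = 28+24 = 52
p=5,n=2: odd sum, total = 52-2 = 50
p=5,n=3: even sum, total = 50+15 = 65
p=5,n=4: odd sum, total = 65-4 = 61
p=5,n=5: even sum, total = 61+25 = 86
p=5,n=6: odd sum, total = 86-6 = 80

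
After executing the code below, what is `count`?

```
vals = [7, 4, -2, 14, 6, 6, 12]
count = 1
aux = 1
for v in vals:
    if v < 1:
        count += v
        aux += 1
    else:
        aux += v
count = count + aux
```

v=7: not <1; aux=8
v=4: not <1; aux=12
v=-2: <1, count = 1+(-2) = -1; aux=13
v=14: not <1; aux=27
v=6: not <1; aux=33
v=6: not <1; aux=39
v=12: not <1; aux=51
count+aux = (-1)+51 = 50

50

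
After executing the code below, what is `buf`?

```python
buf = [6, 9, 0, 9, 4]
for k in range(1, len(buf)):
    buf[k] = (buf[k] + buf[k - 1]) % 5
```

k=1: buf[1] = (9+6)%5 = 0 → [6, 0, 0, 9, 4]
k=2: buf[2] = (0+0)%5 = 0 → [6, 0, 0, 9, 4]
k=3: buf[3] = (9+0)%5 = 4 → [6, 0, 0, 4, 4]
k=4: buf[4] = (4+4)%5 = 3 → [6, 0, 0, 4, 3]

[6, 0, 0, 4, 3]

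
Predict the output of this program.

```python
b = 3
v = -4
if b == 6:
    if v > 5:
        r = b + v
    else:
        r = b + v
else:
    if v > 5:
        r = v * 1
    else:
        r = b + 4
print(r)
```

7

b=3, v=-4
b == 6 is False; v > 5 is False
→ r = b + 4 = 7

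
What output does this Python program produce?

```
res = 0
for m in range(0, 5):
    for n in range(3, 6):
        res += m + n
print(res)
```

m=0,n=3: res = 0+3 = 3
m=0,n=4: res = 3+4 = 7
m=0,n=5: res = 7+5 = 12
m=1,n=3: res = 12+4 = 16
m=1,n=4: res = 16+5 = 21
m=1,n=5: res = 21+6 = 27
m=2,n=3: res = 27+5 = 32
m=2,n=4: res = 32+6 = 38
m=2,n=5: res = 38+7 = 45
m=3,n=3: res = 45+6 = 51
m=3,n=4: res = 51+7 = 58
m=3,n=5: res = 58+8 = 66
m=4,n=3: res = 66+7 = 73
m=4,n=4: res = 73+8 = 81
m=4,n=5: res = 81+9 = 90

90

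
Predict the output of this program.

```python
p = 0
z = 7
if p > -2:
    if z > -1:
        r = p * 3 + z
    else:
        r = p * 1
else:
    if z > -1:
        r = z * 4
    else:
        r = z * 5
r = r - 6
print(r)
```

p=0, z=7
p > -2 is True; z > -1 is True
→ r = p * 3 + z = 7
r = 7-6 = 1

1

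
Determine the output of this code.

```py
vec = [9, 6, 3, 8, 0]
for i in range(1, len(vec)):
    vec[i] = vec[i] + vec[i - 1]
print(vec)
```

[9, 15, 18, 26, 26]

i=1: vec[1] = 6+9 = 15 → [9, 15, 3, 8, 0]
i=2: vec[2] = 3+15 = 18 → [9, 15, 18, 8, 0]
i=3: vec[3] = 8+18 = 26 → [9, 15, 18, 26, 0]
i=4: vec[4] = 0+26 = 26 → [9, 15, 18, 26, 26]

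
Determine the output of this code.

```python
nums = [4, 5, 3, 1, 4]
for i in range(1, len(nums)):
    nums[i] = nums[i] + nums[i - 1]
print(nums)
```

i=1: nums[1] = 5+4 = 9 → [4, 9, 3, 1, 4]
i=2: nums[2] = 3+9 = 12 → [4, 9, 12, 1, 4]
i=3: nums[3] = 1+12 = 13 → [4, 9, 12, 13, 4]
i=4: nums[4] = 4+13 = 17 → [4, 9, 12, 13, 17]

[4, 9, 12, 13, 17]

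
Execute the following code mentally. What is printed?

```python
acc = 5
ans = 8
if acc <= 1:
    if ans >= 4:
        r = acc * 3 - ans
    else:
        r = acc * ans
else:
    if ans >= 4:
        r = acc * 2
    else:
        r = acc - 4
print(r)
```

acc=5, ans=8
acc <= 1 is False; ans >= 4 is True
→ r = acc * 2 = 10

10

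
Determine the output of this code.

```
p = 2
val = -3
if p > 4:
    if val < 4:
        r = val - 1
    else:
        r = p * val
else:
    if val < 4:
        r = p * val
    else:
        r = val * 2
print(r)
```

p=2, val=-3
p > 4 is False; val < 4 is True
→ r = p * val = -6

-6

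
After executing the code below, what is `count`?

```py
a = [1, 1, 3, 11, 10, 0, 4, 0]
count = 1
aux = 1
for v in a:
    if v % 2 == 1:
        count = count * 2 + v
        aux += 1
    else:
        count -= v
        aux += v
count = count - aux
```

v=1: odd, count = 1*2+1 = 3; aux=2
v=1: odd, count = 3*2+1 = 7; aux=3
v=3: odd, count = 7*2+3 = 17; aux=4
v=11: odd, count = 17*2+11 = 45; aux=5
v=10: not odd, count = 45-10 = 35; aux=15
v=0: not odd, count = 35-0 = 35; aux=15
v=4: not odd, count = 35-4 = 31; aux=19
v=0: not odd, count = 31-0 = 31; aux=19
count-aux = 31-19 = 12

12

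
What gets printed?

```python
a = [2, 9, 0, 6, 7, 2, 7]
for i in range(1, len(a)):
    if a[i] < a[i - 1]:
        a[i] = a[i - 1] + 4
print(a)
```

[2, 9, 13, 17, 21, 25, 29]

i=1: 9>=2, unchanged → [2, 9, 0, 6, 7, 2, 7]
i=2: 0<9, a[2] = 9+4 = 13 → [2, 9, 13, 6, 7, 2, 7]
i=3: 6<13, a[3] = 13+4 = 17 → [2, 9, 13, 17, 7, 2, 7]
i=4: 7<17, a[4] = 17+4 = 21 → [2, 9, 13, 17, 21, 2, 7]
i=5: 2<21, a[5] = 21+4 = 25 → [2, 9, 13, 17, 21, 25, 7]
i=6: 7<25, a[6] = 25+4 = 29 → [2, 9, 13, 17, 21, 25, 29]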